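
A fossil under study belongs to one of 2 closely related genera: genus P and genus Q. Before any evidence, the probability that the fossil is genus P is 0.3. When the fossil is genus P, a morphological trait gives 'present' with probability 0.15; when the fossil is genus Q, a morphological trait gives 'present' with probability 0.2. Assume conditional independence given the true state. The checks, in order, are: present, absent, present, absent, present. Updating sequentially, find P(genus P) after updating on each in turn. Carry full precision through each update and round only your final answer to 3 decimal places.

0.170

After 'present': P(genus P) = 0.15·0.3000 / (0.15·0.3000 + 0.2·0.7000) ≈ 0.2432
After 'absent': P(genus P) = 0.85·0.2432 / (0.85·0.2432 + 0.8·0.7568) ≈ 0.2546
After 'present': P(genus P) = 0.15·0.2546 / (0.15·0.2546 + 0.2·0.7454) ≈ 0.2039
After 'absent': P(genus P) = 0.85·0.2039 / (0.85·0.2039 + 0.8·0.7961) ≈ 0.2139
After 'present': P(genus P) = 0.15·0.2139 / (0.15·0.2139 + 0.2·0.7861) ≈ 0.1695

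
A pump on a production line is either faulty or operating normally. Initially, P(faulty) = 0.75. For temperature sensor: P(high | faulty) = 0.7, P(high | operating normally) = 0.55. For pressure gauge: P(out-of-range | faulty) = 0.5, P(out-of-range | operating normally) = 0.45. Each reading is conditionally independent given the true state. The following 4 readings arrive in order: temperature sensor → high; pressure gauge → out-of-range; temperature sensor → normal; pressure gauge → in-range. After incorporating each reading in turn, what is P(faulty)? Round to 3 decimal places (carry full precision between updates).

0.720

After temperature sensor='high': P(faulty) = 0.7·0.7500 / (0.7·0.7500 + 0.55·0.2500) ≈ 0.7925
After pressure gauge='out-of-range': P(faulty) = 0.5·0.7925 / (0.5·0.7925 + 0.45·0.2075) ≈ 0.8092
After temperature sensor='normal': P(faulty) = 0.3·0.8092 / (0.3·0.8092 + 0.45·0.1908) ≈ 0.7388
After pressure gauge='in-range': P(faulty) = 0.5·0.7388 / (0.5·0.7388 + 0.55·0.2612) ≈ 0.7200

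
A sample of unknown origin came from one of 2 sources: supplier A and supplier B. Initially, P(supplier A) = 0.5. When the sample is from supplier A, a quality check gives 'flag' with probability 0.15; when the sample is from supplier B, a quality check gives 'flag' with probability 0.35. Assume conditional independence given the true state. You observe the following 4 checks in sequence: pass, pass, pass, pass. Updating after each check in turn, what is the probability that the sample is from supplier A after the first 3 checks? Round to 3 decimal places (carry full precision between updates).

After 'pass': P(supplier A) = 0.85·0.5000 / (0.85·0.5000 + 0.65·0.5000) ≈ 0.5667
After 'pass': P(supplier A) = 0.85·0.5667 / (0.85·0.5667 + 0.65·0.4333) ≈ 0.6310
After 'pass': P(supplier A) = 0.85·0.6310 / (0.85·0.6310 + 0.65·0.3690) ≈ 0.6910

0.691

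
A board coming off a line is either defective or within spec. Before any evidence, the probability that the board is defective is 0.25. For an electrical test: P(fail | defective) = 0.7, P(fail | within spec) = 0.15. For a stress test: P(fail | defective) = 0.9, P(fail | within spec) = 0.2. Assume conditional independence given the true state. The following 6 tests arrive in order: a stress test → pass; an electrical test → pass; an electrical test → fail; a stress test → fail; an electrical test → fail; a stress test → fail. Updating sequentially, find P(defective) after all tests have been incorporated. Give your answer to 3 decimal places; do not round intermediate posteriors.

Each posterior becomes the prior for the next update.
After a stress test='pass': P(defective) = 0.1·0.2500 / (0.1·0.2500 + 0.8·0.7500) ≈ 0.0400
After an electrical test='pass': P(defective) = 0.3·0.0400 / (0.3·0.0400 + 0.85·0.9600) ≈ 0.0145
After an electrical test='fail': P(defective) = 0.7·0.0145 / (0.7·0.0145 + 0.15·0.9855) ≈ 0.0642
After a stress test='fail': P(defective) = 0.9·0.0642 / (0.9·0.0642 + 0.2·0.9358) ≈ 0.2360
After an electrical test='fail': P(defective) = 0.7·0.2360 / (0.7·0.2360 + 0.15·0.7640) ≈ 0.5904
After a stress test='fail': P(defective) = 0.9·0.5904 / (0.9·0.5904 + 0.2·0.4096) ≈ 0.8664

0.866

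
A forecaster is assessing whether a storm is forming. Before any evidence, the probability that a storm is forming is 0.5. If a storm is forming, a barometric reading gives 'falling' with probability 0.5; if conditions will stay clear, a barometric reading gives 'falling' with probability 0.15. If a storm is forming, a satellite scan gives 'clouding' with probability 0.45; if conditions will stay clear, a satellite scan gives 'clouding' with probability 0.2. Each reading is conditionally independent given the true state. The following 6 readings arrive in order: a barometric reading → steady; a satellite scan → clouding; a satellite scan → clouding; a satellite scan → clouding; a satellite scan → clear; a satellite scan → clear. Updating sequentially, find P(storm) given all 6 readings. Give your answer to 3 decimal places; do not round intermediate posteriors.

Each posterior becomes the prior for the next update.
After a barometric reading='steady': P(storm) = 0.5·0.5000 / (0.5·0.5000 + 0.85·0.5000) ≈ 0.3704
After a satellite scan='clouding': P(storm) = 0.45·0.3704 / (0.45·0.3704 + 0.2·0.6296) ≈ 0.5696
After a satellite scan='clouding': P(storm) = 0.45·0.5696 / (0.45·0.5696 + 0.2·0.4304) ≈ 0.7486
After a satellite scan='clouding': P(storm) = 0.45·0.7486 / (0.45·0.7486 + 0.2·0.2514) ≈ 0.8701
After a satellite scan='clear': P(storm) = 0.55·0.8701 / (0.55·0.8701 + 0.8·0.1299) ≈ 0.8216
After a satellite scan='clear': P(storm) = 0.55·0.8216 / (0.55·0.8216 + 0.8·0.1784) ≈ 0.7600

0.760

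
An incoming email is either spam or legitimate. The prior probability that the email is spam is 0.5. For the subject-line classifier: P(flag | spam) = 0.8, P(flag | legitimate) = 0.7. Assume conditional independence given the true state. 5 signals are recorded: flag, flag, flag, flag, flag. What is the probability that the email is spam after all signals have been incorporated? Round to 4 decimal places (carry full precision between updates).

0.6610

After 'flag': P(spam) = 0.8·0.5000 / (0.8·0.5000 + 0.7·0.5000) ≈ 0.5333
After 'flag': P(spam) = 0.8·0.5333 / (0.8·0.5333 + 0.7·0.4667) ≈ 0.5664
After 'flag': P(spam) = 0.8·0.5664 / (0.8·0.5664 + 0.7·0.4336) ≈ 0.5988
After 'flag': P(spam) = 0.8·0.5988 / (0.8·0.5988 + 0.7·0.4012) ≈ 0.6304
After 'flag': P(spam) = 0.8·0.6304 / (0.8·0.6304 + 0.7·0.3696) ≈ 0.6610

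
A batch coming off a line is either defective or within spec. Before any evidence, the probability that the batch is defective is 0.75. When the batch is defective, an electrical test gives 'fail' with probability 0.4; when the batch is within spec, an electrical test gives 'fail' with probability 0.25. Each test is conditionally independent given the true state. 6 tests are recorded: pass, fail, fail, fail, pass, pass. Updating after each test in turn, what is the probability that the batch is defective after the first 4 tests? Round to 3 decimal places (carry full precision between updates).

0.908

After 'pass': P(defective) = 0.6·0.7500 / (0.6·0.7500 + 0.75·0.2500) ≈ 0.7059
After 'fail': P(defective) = 0.4·0.7059 / (0.4·0.7059 + 0.25·0.2941) ≈ 0.7934
After 'fail': P(defective) = 0.4·0.7934 / (0.4·0.7934 + 0.25·0.2066) ≈ 0.8600
After 'fail': P(defective) = 0.4·0.8600 / (0.4·0.8600 + 0.25·0.1400) ≈ 0.9077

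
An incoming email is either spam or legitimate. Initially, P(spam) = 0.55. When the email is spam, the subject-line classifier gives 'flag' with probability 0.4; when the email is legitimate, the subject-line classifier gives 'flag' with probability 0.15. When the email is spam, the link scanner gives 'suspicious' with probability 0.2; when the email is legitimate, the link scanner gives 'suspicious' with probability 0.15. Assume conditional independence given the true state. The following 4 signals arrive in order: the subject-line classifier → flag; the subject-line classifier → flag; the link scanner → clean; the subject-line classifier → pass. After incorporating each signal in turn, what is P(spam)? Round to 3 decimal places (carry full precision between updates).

0.852

After the subject-line classifier='flag': P(spam) = 0.4·0.5500 / (0.4·0.5500 + 0.15·0.4500) ≈ 0.7652
After the subject-line classifier='flag': P(spam) = 0.4·0.7652 / (0.4·0.7652 + 0.15·0.2348) ≈ 0.8968
After the link scanner='clean': P(spam) = 0.8·0.8968 / (0.8·0.8968 + 0.85·0.1032) ≈ 0.8911
After the subject-line classifier='pass': P(spam) = 0.6·0.8911 / (0.6·0.8911 + 0.85·0.1089) ≈ 0.8524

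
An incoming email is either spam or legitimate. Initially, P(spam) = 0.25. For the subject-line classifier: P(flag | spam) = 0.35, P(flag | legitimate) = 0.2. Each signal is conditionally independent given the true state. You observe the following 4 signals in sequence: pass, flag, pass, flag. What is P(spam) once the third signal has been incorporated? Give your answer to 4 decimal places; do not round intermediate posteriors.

0.2780

After 'pass': P(spam) = 0.65·0.2500 / (0.65·0.2500 + 0.8·0.7500) ≈ 0.2131
After 'flag': P(spam) = 0.35·0.2131 / (0.35·0.2131 + 0.2·0.7869) ≈ 0.3216
After 'pass': P(spam) = 0.65·0.3216 / (0.65·0.3216 + 0.8·0.6784) ≈ 0.2780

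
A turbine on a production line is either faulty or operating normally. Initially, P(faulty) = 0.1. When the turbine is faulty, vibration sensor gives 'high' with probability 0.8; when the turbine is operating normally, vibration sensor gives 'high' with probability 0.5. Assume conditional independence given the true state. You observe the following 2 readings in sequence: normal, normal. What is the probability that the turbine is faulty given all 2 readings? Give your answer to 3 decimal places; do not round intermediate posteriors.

After 'normal': P(faulty) = 0.2·0.1000 / (0.2·0.1000 + 0.5·0.9000) ≈ 0.0426
After 'normal': P(faulty) = 0.2·0.0426 / (0.2·0.0426 + 0.5·0.9574) ≈ 0.0175

0.017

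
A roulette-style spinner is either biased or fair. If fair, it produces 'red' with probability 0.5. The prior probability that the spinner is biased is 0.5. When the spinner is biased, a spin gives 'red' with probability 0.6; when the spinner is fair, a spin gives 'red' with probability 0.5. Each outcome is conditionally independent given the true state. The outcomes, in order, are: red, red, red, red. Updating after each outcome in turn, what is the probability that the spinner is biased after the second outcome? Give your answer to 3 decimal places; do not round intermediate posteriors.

After 'red': P(biased) = 0.6·0.5000 / (0.6·0.5000 + 0.5·0.5000) ≈ 0.5455
After 'red': P(biased) = 0.6·0.5455 / (0.6·0.5455 + 0.5·0.4545) ≈ 0.5902

0.590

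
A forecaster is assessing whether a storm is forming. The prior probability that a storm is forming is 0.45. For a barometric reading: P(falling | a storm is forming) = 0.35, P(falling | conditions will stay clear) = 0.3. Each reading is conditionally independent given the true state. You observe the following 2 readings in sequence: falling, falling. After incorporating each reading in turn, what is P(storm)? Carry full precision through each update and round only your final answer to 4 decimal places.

0.5269

After 'falling': P(storm) = 0.35·0.4500 / (0.35·0.4500 + 0.3·0.5500) ≈ 0.4884
After 'falling': P(storm) = 0.35·0.4884 / (0.35·0.4884 + 0.3·0.5116) ≈ 0.5269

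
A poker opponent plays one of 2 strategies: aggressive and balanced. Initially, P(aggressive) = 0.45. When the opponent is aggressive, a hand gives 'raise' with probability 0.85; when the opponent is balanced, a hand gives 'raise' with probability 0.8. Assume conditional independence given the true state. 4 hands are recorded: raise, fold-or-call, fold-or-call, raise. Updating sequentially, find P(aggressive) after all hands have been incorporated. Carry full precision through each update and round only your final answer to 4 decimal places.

After 'raise': P(aggressive) = 0.85·0.4500 / (0.85·0.4500 + 0.8·0.5500) ≈ 0.4650
After 'fold-or-call': P(aggressive) = 0.15·0.4650 / (0.15·0.4650 + 0.2·0.5350) ≈ 0.3947
After 'fold-or-call': P(aggressive) = 0.15·0.3947 / (0.15·0.3947 + 0.2·0.6053) ≈ 0.3284
After 'raise': P(aggressive) = 0.85·0.3284 / (0.85·0.3284 + 0.8·0.6716) ≈ 0.3419

0.3419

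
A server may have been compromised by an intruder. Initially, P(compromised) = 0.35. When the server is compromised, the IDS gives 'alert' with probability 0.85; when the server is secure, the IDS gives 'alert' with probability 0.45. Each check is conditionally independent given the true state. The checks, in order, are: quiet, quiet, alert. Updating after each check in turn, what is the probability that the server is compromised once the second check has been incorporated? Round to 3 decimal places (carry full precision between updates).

After 'quiet': P(compromised) = 0.15·0.3500 / (0.15·0.3500 + 0.55·0.6500) ≈ 0.1280
After 'quiet': P(compromised) = 0.15·0.1280 / (0.15·0.1280 + 0.55·0.8720) ≈ 0.0385

0.039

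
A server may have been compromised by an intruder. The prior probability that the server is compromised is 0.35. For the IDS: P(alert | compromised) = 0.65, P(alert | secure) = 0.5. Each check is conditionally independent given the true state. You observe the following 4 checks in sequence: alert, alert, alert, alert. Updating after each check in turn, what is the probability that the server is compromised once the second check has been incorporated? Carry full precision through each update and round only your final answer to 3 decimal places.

Each posterior becomes the prior for the next update.
After 'alert': P(compromised) = 0.65·0.3500 / (0.65·0.3500 + 0.5·0.6500) ≈ 0.4118
After 'alert': P(compromised) = 0.65·0.4118 / (0.65·0.4118 + 0.5·0.5882) ≈ 0.4764

0.476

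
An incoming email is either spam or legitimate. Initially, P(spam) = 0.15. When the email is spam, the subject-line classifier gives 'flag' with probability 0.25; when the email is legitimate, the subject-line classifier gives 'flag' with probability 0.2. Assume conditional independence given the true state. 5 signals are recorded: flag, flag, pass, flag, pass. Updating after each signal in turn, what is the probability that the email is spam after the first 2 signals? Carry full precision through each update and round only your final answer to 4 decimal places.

After 'flag': P(spam) = 0.25·0.1500 / (0.25·0.1500 + 0.2·0.8500) ≈ 0.1807
After 'flag': P(spam) = 0.25·0.1807 / (0.25·0.1807 + 0.2·0.8193) ≈ 0.2161

0.2161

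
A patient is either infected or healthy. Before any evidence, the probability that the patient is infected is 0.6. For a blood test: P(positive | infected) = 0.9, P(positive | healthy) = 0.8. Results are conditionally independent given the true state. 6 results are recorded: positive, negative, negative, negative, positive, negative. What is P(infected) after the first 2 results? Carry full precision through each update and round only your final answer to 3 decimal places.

0.458

After 'positive': P(infected) = 0.9·0.6000 / (0.9·0.6000 + 0.8·0.4000) ≈ 0.6279
After 'negative': P(infected) = 0.1·0.6279 / (0.1·0.6279 + 0.2·0.3721) ≈ 0.4576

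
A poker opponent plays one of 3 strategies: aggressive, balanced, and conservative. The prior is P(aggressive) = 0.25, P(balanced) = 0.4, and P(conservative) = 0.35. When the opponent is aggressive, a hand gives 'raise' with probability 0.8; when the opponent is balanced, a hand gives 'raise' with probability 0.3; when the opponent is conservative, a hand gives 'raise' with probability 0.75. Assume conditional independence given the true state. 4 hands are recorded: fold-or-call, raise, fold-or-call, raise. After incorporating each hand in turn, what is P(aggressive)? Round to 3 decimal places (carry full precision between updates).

0.176

After 'fold-or-call': normaliser = 0.2·0.2500 + 0.7·0.4000 + 0.25·0.3500; P(aggressive) ≈ 0.1198, P(balanced) ≈ 0.6707, P(conservative) ≈ 0.2096
After 'raise': normaliser = 0.8·0.1198 + 0.3·0.6707 + 0.75·0.2096; P(aggressive) ≈ 0.2109, P(balanced) ≈ 0.4430, P(conservative) ≈ 0.3461
After 'fold-or-call': normaliser = 0.2·0.2109 + 0.7·0.4430 + 0.25·0.3461; P(aggressive) ≈ 0.0961, P(balanced) ≈ 0.7067, P(conservative) ≈ 0.1972
After 'raise': normaliser = 0.8·0.0961 + 0.3·0.7067 + 0.75·0.1972; P(aggressive) ≈ 0.1761, P(balanced) ≈ 0.4854, P(conservative) ≈ 0.3386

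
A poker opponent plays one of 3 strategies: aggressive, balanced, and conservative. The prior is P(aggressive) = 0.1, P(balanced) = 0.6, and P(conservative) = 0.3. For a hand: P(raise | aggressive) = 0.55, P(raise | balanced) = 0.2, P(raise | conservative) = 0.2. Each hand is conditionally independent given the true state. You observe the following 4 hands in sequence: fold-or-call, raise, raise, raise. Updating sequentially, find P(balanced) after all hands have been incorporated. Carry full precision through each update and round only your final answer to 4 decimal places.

After 'fold-or-call': normaliser = 0.45·0.1000 + 0.8·0.6000 + 0.8·0.3000; P(aggressive) ≈ 0.0588, P(balanced) ≈ 0.6275, P(conservative) ≈ 0.3137
After 'raise': normaliser = 0.55·0.0588 + 0.2·0.6275 + 0.2·0.3137; P(aggressive) ≈ 0.1467, P(balanced) ≈ 0.5689, P(conservative) ≈ 0.2844
After 'raise': normaliser = 0.55·0.1467 + 0.2·0.5689 + 0.2·0.2844; P(aggressive) ≈ 0.3210, P(balanced) ≈ 0.4527, P(conservative) ≈ 0.2263
After 'raise': normaliser = 0.55·0.3210 + 0.2·0.4527 + 0.2·0.2263; P(aggressive) ≈ 0.5652, P(balanced) ≈ 0.2899, P(conservative) ≈ 0.1449

0.2899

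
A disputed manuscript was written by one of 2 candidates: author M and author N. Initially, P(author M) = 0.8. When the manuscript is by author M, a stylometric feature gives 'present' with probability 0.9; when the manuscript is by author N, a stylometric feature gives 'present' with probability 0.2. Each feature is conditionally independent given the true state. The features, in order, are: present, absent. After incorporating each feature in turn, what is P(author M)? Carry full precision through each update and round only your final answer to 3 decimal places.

After 'present': P(author M) = 0.9·0.8000 / (0.9·0.8000 + 0.2·0.2000) ≈ 0.9474
After 'absent': P(author M) = 0.1·0.9474 / (0.1·0.9474 + 0.8·0.0526) ≈ 0.6923

0.692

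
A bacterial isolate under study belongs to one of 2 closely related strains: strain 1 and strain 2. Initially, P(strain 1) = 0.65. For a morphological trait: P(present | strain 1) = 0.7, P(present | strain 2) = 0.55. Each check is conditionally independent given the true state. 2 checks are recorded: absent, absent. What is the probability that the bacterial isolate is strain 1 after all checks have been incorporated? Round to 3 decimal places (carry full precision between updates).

After 'absent': P(strain 1) = 0.3·0.6500 / (0.3·0.6500 + 0.45·0.3500) ≈ 0.5532
After 'absent': P(strain 1) = 0.3·0.5532 / (0.3·0.5532 + 0.45·0.4468) ≈ 0.4522

0.452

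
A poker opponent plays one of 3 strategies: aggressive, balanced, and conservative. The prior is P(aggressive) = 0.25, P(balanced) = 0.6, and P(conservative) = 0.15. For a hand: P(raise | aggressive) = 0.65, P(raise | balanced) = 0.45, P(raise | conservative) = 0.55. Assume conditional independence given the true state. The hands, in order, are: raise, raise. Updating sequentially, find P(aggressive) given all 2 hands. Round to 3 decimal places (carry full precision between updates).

After 'raise': normaliser = 0.65·0.2500 + 0.45·0.6000 + 0.55·0.1500; P(aggressive) ≈ 0.3155, P(balanced) ≈ 0.5243, P(conservative) ≈ 0.1602
After 'raise': normaliser = 0.65·0.3155 + 0.45·0.5243 + 0.55·0.1602; P(aggressive) ≈ 0.3876, P(balanced) ≈ 0.4459, P(conservative) ≈ 0.1665

0.388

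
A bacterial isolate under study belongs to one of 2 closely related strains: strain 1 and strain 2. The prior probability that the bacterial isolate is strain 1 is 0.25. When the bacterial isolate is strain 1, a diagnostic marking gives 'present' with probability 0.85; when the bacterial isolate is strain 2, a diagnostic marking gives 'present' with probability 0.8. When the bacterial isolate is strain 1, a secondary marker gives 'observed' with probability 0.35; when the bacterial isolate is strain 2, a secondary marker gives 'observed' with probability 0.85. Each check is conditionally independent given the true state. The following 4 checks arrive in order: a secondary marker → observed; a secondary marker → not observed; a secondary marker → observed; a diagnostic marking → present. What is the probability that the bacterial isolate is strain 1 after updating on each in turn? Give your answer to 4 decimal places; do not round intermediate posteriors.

After a secondary marker='observed': P(strain 1) = 0.35·0.2500 / (0.35·0.2500 + 0.85·0.7500) ≈ 0.1207
After a secondary marker='not observed': P(strain 1) = 0.65·0.1207 / (0.65·0.1207 + 0.15·0.8793) ≈ 0.3730
After a secondary marker='observed': P(strain 1) = 0.35·0.3730 / (0.35·0.3730 + 0.85·0.6270) ≈ 0.1967
After a diagnostic marking='present': P(strain 1) = 0.85·0.1967 / (0.85·0.1967 + 0.8·0.8033) ≈ 0.2065

0.2065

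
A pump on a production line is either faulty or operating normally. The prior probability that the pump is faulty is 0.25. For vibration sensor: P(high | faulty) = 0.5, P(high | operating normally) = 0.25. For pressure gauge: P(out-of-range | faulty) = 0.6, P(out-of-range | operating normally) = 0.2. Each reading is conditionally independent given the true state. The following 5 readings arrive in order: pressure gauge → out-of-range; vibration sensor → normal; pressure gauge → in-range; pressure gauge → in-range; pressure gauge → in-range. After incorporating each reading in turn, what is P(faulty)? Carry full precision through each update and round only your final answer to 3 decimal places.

After pressure gauge='out-of-range': P(faulty) = 0.6·0.2500 / (0.6·0.2500 + 0.2·0.7500) ≈ 0.5000
After vibration sensor='normal': P(faulty) = 0.5·0.5000 / (0.5·0.5000 + 0.75·0.5000) ≈ 0.4000
After pressure gauge='in-range': P(faulty) = 0.4·0.4000 / (0.4·0.4000 + 0.8·0.6000) ≈ 0.2500
After pressure gauge='in-range': P(faulty) = 0.4·0.2500 / (0.4·0.2500 + 0.8·0.7500) ≈ 0.1429
After pressure gauge='in-range': P(faulty) = 0.4·0.1429 / (0.4·0.1429 + 0.8·0.8571) ≈ 0.0769

0.077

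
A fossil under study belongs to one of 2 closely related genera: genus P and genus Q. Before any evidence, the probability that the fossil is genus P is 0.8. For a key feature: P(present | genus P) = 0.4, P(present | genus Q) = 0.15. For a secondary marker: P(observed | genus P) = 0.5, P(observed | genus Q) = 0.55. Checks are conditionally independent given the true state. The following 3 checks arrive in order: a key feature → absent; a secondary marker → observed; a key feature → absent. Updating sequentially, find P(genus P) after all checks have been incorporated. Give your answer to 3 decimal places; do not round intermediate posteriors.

0.644

After a key feature='absent': P(genus P) = 0.6·0.8000 / (0.6·0.8000 + 0.85·0.2000) ≈ 0.7385
After a secondary marker='observed': P(genus P) = 0.5·0.7385 / (0.5·0.7385 + 0.55·0.2615) ≈ 0.7196
After a key feature='absent': P(genus P) = 0.6·0.7196 / (0.6·0.7196 + 0.85·0.2804) ≈ 0.6444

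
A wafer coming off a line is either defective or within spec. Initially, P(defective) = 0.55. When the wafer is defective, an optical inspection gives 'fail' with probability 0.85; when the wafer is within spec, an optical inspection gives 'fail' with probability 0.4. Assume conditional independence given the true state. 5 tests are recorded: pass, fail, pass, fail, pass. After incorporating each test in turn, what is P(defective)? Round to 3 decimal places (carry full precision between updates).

0.079

After 'pass': P(defective) = 0.15·0.5500 / (0.15·0.5500 + 0.6·0.4500) ≈ 0.2340
After 'fail': P(defective) = 0.85·0.2340 / (0.85·0.2340 + 0.4·0.7660) ≈ 0.3937
After 'pass': P(defective) = 0.15·0.3937 / (0.15·0.3937 + 0.6·0.6063) ≈ 0.1397
After 'fail': P(defective) = 0.85·0.1397 / (0.85·0.1397 + 0.4·0.8603) ≈ 0.2565
After 'pass': P(defective) = 0.15·0.2565 / (0.15·0.2565 + 0.6·0.7435) ≈ 0.0794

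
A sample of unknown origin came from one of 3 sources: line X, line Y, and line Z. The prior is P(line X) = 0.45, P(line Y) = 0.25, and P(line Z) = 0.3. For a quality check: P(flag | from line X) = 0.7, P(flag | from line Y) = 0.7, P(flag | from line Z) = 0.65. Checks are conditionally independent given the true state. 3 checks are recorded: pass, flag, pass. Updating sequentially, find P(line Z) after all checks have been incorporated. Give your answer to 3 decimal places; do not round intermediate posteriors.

After 'pass': normaliser = 0.3·0.4500 + 0.3·0.2500 + 0.35·0.3000; P(line X) ≈ 0.4286, P(line Y) ≈ 0.2381, P(line Z) ≈ 0.3333
After 'flag': normaliser = 0.7·0.4286 + 0.7·0.2381 + 0.65·0.3333; P(line X) ≈ 0.4390, P(line Y) ≈ 0.2439, P(line Z) ≈ 0.3171
After 'pass': normaliser = 0.3·0.4390 + 0.3·0.2439 + 0.35·0.3171; P(line X) ≈ 0.4170, P(line Y) ≈ 0.2317, P(line Z) ≈ 0.3514

0.351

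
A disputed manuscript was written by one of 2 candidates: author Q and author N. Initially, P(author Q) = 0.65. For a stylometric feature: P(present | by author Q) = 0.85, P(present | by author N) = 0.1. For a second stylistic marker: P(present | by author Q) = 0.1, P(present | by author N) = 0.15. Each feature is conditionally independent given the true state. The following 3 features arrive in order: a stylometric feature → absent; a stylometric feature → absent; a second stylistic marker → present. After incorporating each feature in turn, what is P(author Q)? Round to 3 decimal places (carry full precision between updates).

After a stylometric feature='absent': P(author Q) = 0.15·0.6500 / (0.15·0.6500 + 0.9·0.3500) ≈ 0.2364
After a stylometric feature='absent': P(author Q) = 0.15·0.2364 / (0.15·0.2364 + 0.9·0.7636) ≈ 0.0491
After a second stylistic marker='present': P(author Q) = 0.1·0.0491 / (0.1·0.0491 + 0.15·0.9509) ≈ 0.0332

0.033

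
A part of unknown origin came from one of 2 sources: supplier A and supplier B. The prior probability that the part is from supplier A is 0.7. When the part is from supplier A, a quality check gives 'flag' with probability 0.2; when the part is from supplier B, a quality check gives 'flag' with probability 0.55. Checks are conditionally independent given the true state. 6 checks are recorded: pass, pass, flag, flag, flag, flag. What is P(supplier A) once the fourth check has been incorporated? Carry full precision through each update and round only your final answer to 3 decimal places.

Each posterior becomes the prior for the next update.
After 'pass': P(supplier A) = 0.8·0.7000 / (0.8·0.7000 + 0.45·0.3000) ≈ 0.8058
After 'pass': P(supplier A) = 0.8·0.8058 / (0.8·0.8058 + 0.45·0.1942) ≈ 0.8806
After 'flag': P(supplier A) = 0.2·0.8806 / (0.2·0.8806 + 0.55·0.1194) ≈ 0.7284
After 'flag': P(supplier A) = 0.2·0.7284 / (0.2·0.7284 + 0.55·0.2716) ≈ 0.4937

0.494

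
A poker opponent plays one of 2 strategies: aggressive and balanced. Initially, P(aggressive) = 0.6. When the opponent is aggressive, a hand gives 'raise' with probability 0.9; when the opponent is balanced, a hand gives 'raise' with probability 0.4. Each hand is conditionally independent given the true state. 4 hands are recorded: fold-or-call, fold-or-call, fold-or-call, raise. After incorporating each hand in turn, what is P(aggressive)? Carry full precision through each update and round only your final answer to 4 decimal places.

Each posterior becomes the prior for the next update.
After 'fold-or-call': P(aggressive) = 0.1·0.6000 / (0.1·0.6000 + 0.6·0.4000) ≈ 0.2000
After 'fold-or-call': P(aggressive) = 0.1·0.2000 / (0.1·0.2000 + 0.6·0.8000) ≈ 0.0400
After 'fold-or-call': P(aggressive) = 0.1·0.0400 / (0.1·0.0400 + 0.6·0.9600) ≈ 0.0069
After 'raise': P(aggressive) = 0.9·0.0069 / (0.9·0.0069 + 0.4·0.9931) ≈ 0.0154

0.0154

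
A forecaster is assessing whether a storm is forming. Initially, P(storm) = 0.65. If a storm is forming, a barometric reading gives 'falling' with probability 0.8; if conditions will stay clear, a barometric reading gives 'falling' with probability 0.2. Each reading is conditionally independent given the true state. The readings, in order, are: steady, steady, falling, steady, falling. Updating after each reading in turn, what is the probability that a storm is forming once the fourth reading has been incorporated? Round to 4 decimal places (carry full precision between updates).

0.1040

After 'steady': P(storm) = 0.2·0.6500 / (0.2·0.6500 + 0.8·0.3500) ≈ 0.3171
After 'steady': P(storm) = 0.2·0.3171 / (0.2·0.3171 + 0.8·0.6829) ≈ 0.1040
After 'falling': P(storm) = 0.8·0.1040 / (0.8·0.1040 + 0.2·0.8960) ≈ 0.3171
After 'steady': P(storm) = 0.2·0.3171 / (0.2·0.3171 + 0.8·0.6829) ≈ 0.1040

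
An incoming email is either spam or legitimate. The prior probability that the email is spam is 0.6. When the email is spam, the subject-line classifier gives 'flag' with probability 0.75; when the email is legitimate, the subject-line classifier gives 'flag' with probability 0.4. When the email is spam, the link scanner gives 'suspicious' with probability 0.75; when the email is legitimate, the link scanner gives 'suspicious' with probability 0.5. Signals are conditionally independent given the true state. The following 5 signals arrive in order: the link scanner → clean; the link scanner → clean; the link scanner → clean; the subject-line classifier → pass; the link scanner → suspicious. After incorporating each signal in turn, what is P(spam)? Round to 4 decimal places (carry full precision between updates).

Apply Bayes' rule sequentially, carrying P(spam) forward.
After the link scanner='clean': P(spam) = 0.25·0.6000 / (0.25·0.6000 + 0.5·0.4000) ≈ 0.4286
After the link scanner='clean': P(spam) = 0.25·0.4286 / (0.25·0.4286 + 0.5·0.5714) ≈ 0.2727
After the link scanner='clean': P(spam) = 0.25·0.2727 / (0.25·0.2727 + 0.5·0.7273) ≈ 0.1579
After the subject-line classifier='pass': P(spam) = 0.25·0.1579 / (0.25·0.1579 + 0.6·0.8421) ≈ 0.0725
After the link scanner='suspicious': P(spam) = 0.75·0.0725 / (0.75·0.0725 + 0.5·0.9275) ≈ 0.1049

0.1049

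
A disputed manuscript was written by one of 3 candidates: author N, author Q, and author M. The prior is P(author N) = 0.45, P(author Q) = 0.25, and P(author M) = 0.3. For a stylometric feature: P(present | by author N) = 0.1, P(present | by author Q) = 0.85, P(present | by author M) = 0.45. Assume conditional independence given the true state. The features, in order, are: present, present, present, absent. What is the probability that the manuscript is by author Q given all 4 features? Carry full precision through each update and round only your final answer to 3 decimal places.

0.599

After 'present': normaliser = 0.1·0.4500 + 0.85·0.2500 + 0.45·0.3000; P(author N) ≈ 0.1146, P(author Q) ≈ 0.5414, P(author M) ≈ 0.3439
After 'present': normaliser = 0.1·0.1146 + 0.85·0.5414 + 0.45·0.3439; P(author N) ≈ 0.0183, P(author Q) ≈ 0.7346, P(author M) ≈ 0.2471
After 'present': normaliser = 0.1·0.0183 + 0.85·0.7346 + 0.45·0.2471; P(author N) ≈ 0.0025, P(author Q) ≈ 0.8467, P(author M) ≈ 0.1508
After 'absent': normaliser = 0.9·0.0025 + 0.15·0.8467 + 0.55·0.1508; P(author N) ≈ 0.0105, P(author Q) ≈ 0.5986, P(author M) ≈ 0.3908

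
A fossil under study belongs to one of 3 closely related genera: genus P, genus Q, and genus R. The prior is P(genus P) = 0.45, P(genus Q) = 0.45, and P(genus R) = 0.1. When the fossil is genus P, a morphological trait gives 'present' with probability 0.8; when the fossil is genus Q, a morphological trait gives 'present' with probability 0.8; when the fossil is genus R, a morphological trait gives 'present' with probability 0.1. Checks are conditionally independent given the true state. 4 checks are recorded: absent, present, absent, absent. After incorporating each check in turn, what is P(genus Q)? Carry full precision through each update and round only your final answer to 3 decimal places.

0.221

After 'absent': normaliser = 0.2·0.4500 + 0.2·0.4500 + 0.9·0.1000; P(genus P) ≈ 0.3333, P(genus Q) ≈ 0.3333, P(genus R) ≈ 0.3333
After 'present': normaliser = 0.8·0.3333 + 0.8·0.3333 + 0.1·0.3333; P(genus P) ≈ 0.4706, P(genus Q) ≈ 0.4706, P(genus R) ≈ 0.0588
After 'absent': normaliser = 0.2·0.4706 + 0.2·0.4706 + 0.9·0.0588; P(genus P) ≈ 0.3902, P(genus Q) ≈ 0.3902, P(genus R) ≈ 0.2195
After 'absent': normaliser = 0.2·0.3902 + 0.2·0.3902 + 0.9·0.2195; P(genus P) ≈ 0.2207, P(genus Q) ≈ 0.2207, P(genus R) ≈ 0.5586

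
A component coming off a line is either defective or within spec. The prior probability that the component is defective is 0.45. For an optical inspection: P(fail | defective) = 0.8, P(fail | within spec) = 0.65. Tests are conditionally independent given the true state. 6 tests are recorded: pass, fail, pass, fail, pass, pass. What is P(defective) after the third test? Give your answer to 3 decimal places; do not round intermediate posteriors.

0.247

Each posterior becomes the prior for the next update.
After 'pass': P(defective) = 0.2·0.4500 / (0.2·0.4500 + 0.35·0.5500) ≈ 0.3186
After 'fail': P(defective) = 0.8·0.3186 / (0.8·0.3186 + 0.65·0.6814) ≈ 0.3653
After 'pass': P(defective) = 0.2·0.3653 / (0.2·0.3653 + 0.35·0.6347) ≈ 0.2474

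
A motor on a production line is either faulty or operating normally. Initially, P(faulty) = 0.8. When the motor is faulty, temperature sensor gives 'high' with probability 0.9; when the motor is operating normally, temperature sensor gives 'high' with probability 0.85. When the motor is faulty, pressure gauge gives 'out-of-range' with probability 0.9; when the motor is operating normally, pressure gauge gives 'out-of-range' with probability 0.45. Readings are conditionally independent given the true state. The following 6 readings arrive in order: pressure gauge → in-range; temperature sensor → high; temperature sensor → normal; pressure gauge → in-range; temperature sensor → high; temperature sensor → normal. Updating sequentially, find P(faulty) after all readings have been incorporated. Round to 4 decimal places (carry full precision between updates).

Each posterior becomes the prior for the next update.
After pressure gauge='in-range': P(faulty) = 0.1·0.8000 / (0.1·0.8000 + 0.55·0.2000) ≈ 0.4211
After temperature sensor='high': P(faulty) = 0.9·0.4211 / (0.9·0.4211 + 0.85·0.5789) ≈ 0.4350
After temperature sensor='normal': P(faulty) = 0.1·0.4350 / (0.1·0.4350 + 0.15·0.5650) ≈ 0.3392
After pressure gauge='in-range': P(faulty) = 0.1·0.3392 / (0.1·0.3392 + 0.55·0.6608) ≈ 0.0854
After temperature sensor='high': P(faulty) = 0.9·0.0854 / (0.9·0.0854 + 0.85·0.9146) ≈ 0.0899
After temperature sensor='normal': P(faulty) = 0.1·0.0899 / (0.1·0.0899 + 0.15·0.9101) ≈ 0.0618

0.0618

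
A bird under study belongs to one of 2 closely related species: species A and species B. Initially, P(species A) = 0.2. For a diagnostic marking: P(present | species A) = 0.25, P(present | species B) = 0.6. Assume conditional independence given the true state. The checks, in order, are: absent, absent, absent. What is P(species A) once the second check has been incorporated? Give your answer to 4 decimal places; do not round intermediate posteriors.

Each posterior becomes the prior for the next update.
After 'absent': P(species A) = 0.75·0.2000 / (0.75·0.2000 + 0.4·0.8000) ≈ 0.3191
After 'absent': P(species A) = 0.75·0.3191 / (0.75·0.3191 + 0.4·0.6809) ≈ 0.4678

0.4678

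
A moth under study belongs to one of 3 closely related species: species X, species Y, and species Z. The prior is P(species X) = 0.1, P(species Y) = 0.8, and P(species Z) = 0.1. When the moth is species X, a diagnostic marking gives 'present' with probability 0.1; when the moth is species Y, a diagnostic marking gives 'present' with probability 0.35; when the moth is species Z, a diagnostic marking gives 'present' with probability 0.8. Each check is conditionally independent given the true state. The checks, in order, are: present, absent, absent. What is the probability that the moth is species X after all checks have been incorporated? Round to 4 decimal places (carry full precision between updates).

After 'present': normaliser = 0.1·0.1000 + 0.35·0.8000 + 0.8·0.1000; P(species X) ≈ 0.0270, P(species Y) ≈ 0.7568, P(species Z) ≈ 0.2162
After 'absent': normaliser = 0.9·0.0270 + 0.65·0.7568 + 0.2·0.2162; P(species X) ≈ 0.0435, P(species Y) ≈ 0.8792, P(species Z) ≈ 0.0773
After 'absent': normaliser = 0.9·0.0435 + 0.65·0.8792 + 0.2·0.0773; P(species X) ≈ 0.0625, P(species Y) ≈ 0.9128, P(species Z) ≈ 0.0247

0.0625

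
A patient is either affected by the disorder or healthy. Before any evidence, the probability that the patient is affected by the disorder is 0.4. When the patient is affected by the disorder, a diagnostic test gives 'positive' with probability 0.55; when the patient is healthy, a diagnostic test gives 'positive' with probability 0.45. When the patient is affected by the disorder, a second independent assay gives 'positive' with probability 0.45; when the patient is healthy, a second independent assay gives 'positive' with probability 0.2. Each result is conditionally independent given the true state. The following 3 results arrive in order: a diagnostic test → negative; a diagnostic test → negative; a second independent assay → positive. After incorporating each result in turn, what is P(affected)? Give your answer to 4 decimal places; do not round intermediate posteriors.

After a diagnostic test='negative': P(affected) = 0.45·0.4000 / (0.45·0.4000 + 0.55·0.6000) ≈ 0.3529
After a diagnostic test='negative': P(affected) = 0.45·0.3529 / (0.45·0.3529 + 0.55·0.6471) ≈ 0.3086
After a second independent assay='positive': P(affected) = 0.45·0.3086 / (0.45·0.3086 + 0.2·0.6914) ≈ 0.5010

0.5010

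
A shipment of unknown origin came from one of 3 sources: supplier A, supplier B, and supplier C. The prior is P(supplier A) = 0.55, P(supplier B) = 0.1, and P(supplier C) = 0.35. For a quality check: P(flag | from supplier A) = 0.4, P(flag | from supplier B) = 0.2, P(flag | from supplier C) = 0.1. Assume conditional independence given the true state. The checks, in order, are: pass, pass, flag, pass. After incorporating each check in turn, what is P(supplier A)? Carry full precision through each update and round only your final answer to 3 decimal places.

After 'pass': normaliser = 0.6·0.5500 + 0.8·0.1000 + 0.9·0.3500; P(supplier A) ≈ 0.4552, P(supplier B) ≈ 0.1103, P(supplier C) ≈ 0.4345
After 'pass': normaliser = 0.6·0.4552 + 0.8·0.1103 + 0.9·0.4345; P(supplier A) ≈ 0.3630, P(supplier B) ≈ 0.1173, P(supplier C) ≈ 0.5197
After 'flag': normaliser = 0.4·0.3630 + 0.2·0.1173 + 0.1·0.5197; P(supplier A) ≈ 0.6581, P(supplier B) ≈ 0.1064, P(supplier C) ≈ 0.2356
After 'pass': normaliser = 0.6·0.6581 + 0.8·0.1064 + 0.9·0.2356; P(supplier A) ≈ 0.5706, P(supplier B) ≈ 0.1230, P(supplier C) ≈ 0.3064

0.571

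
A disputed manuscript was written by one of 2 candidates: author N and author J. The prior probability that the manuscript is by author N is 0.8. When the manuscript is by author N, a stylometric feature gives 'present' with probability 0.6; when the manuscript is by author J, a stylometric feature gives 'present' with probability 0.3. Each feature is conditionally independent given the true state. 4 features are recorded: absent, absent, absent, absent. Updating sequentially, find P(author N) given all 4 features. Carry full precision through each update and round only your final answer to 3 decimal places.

0.299

After 'absent': P(author N) = 0.4·0.8000 / (0.4·0.8000 + 0.7·0.2000) ≈ 0.6957
After 'absent': P(author N) = 0.4·0.6957 / (0.4·0.6957 + 0.7·0.3043) ≈ 0.5664
After 'absent': P(author N) = 0.4·0.5664 / (0.4·0.5664 + 0.7·0.4336) ≈ 0.4274
After 'absent': P(author N) = 0.4·0.4274 / (0.4·0.4274 + 0.7·0.5726) ≈ 0.2990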